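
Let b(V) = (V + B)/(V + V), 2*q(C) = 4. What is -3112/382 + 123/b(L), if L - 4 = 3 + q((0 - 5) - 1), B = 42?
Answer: 114506/3247 ≈ 35.265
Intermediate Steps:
q(C) = 2 (q(C) = (½)*4 = 2)
L = 9 (L = 4 + (3 + 2) = 4 + 5 = 9)
b(V) = (42 + V)/(2*V) (b(V) = (V + 42)/(V + V) = (42 + V)/((2*V)) = (42 + V)*(1/(2*V)) = (42 + V)/(2*V))
-3112/382 + 123/b(L) = -3112/382 + 123/(((½)*(42 + 9)/9)) = -3112*1/382 + 123/(((½)*(⅑)*51)) = -1556/191 + 123/(17/6) = -1556/191 + 123*(6/17) = -1556/191 + 738/17 = 114506/3247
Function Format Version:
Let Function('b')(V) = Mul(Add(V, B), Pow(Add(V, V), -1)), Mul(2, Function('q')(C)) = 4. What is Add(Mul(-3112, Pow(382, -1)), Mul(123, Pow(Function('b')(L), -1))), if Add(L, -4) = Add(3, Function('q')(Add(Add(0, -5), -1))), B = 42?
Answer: Rational(114506, 3247) ≈ 35.265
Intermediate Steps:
Function('q')(C) = 2 (Function('q')(C) = Mul(Rational(1, 2), 4) = 2)
L = 9 (L = Add(4, Add(3, 2)) = Add(4, 5) = 9)
Function('b')(V) = Mul(Rational(1, 2), Pow(V, -1), Add(42, V)) (Function('b')(V) = Mul(Add(V, 42), Pow(Add(V, V), -1)) = Mul(Add(42, V), Pow(Mul(2, V), -1)) = Mul(Add(42, V), Mul(Rational(1, 2), Pow(V, -1))) = Mul(Rational(1, 2), Pow(V, -1), Add(42, V)))
Add(Mul(-3112, Pow(382, -1)), Mul(123, Pow(Function('b')(L), -1))) = Add(Mul(-3112, Pow(382, -1)), Mul(123, Pow(Mul(Rational(1, 2), Pow(9, -1), Add(42, 9)), -1))) = Add(Mul(-3112, Rational(1, 382)), Mul(123, Pow(Mul(Rational(1, 2), Rational(1, 9), 51), -1))) = Add(Rational(-1556, 191), Mul(123, Pow(Rational(17, 6), -1))) = Add(Rational(-1556, 191), Mul(123, Rational(6, 17))) = Add(Rational(-1556, 191), Rational(738, 17)) = Rational(114506, 3247)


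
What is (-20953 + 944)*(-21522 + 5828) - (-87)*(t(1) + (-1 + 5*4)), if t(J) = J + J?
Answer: 314023073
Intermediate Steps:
t(J) = 2*J
(-20953 + 944)*(-21522 + 5828) - (-87)*(t(1) + (-1 + 5*4)) = (-20953 + 944)*(-21522 + 5828) - (-87)*(2*1 + (-1 + 5*4)) = -20009*(-15694) - (-87)*(2 + (-1 + 20)) = 314021246 - (-87)*(2 + 19) = 314021246 - (-87)*21 = 314021246 - 1*(-1827) = 314021246 + 1827 = 314023073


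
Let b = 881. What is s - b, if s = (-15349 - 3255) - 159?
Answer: -19644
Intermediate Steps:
s = -18763 (s = -18604 - 159 = -18763)
s - b = -18763 - 1*881 = -18763 - 881 = -19644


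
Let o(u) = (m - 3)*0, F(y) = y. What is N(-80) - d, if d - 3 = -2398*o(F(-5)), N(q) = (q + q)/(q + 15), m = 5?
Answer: -7/13 ≈ -0.53846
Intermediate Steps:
N(q) = 2*q/(15 + q) (N(q) = (2*q)/(15 + q) = 2*q/(15 + q))
o(u) = 0 (o(u) = (5 - 3)*0 = 2*0 = 0)
d = 3 (d = 3 - 2398*0 = 3 + 0 = 3)
N(-80) - d = 2*(-80)/(15 - 80) - 1*3 = 2*(-80)/(-65) - 3 = 2*(-80)*(-1/65) - 3 = 32/13 - 3 = -7/13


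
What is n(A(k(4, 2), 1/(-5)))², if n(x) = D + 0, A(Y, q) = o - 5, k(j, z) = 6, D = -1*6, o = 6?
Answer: 36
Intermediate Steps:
D = -6
A(Y, q) = 1 (A(Y, q) = 6 - 5 = 1)
n(x) = -6 (n(x) = -6 + 0 = -6)
n(A(k(4, 2), 1/(-5)))² = (-6)² = 36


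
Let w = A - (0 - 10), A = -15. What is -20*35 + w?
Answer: -705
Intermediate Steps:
w = -5 (w = -15 - (0 - 10) = -15 - 1*(-10) = -15 + 10 = -5)
-20*35 + w = -20*35 - 5 = -700 - 5 = -705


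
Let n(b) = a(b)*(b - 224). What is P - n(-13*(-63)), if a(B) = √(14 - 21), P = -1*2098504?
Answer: -2098504 - 595*I*√7 ≈ -2.0985e+6 - 1574.2*I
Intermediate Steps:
P = -2098504
a(B) = I*√7 (a(B) = √(-7) = I*√7)
n(b) = I*√7*(-224 + b) (n(b) = (I*√7)*(b - 224) = (I*√7)*(-224 + b) = I*√7*(-224 + b))
P - n(-13*(-63)) = -2098504 - I*√7*(-224 - 13*(-63)) = -2098504 - I*√7*(-224 + 819) = -2098504 - I*√7*595 = -2098504 - 595*I*√7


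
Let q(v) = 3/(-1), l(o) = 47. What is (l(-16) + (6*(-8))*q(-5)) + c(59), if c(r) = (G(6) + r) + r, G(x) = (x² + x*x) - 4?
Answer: 377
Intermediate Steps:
G(x) = -4 + 2*x² (G(x) = (x² + x²) - 4 = 2*x² - 4 = -4 + 2*x²)
q(v) = -3 (q(v) = 3*(-1) = -3)
c(r) = 68 + 2*r (c(r) = ((-4 + 2*6²) + r) + r = ((-4 + 2*36) + r) + r = ((-4 + 72) + r) + r = (68 + r) + r = 68 + 2*r)
(l(-16) + (6*(-8))*q(-5)) + c(59) = (47 + (6*(-8))*(-3)) + (68 + 2*59) = (47 - 48*(-3)) + (68 + 118) = (47 + 144) + 186 = 191 + 186 = 377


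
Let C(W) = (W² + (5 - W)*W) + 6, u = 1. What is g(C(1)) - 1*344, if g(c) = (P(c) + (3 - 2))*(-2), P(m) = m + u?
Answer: -370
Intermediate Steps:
C(W) = 6 + W² + W*(5 - W) (C(W) = (W² + W*(5 - W)) + 6 = 6 + W² + W*(5 - W))
P(m) = 1 + m (P(m) = m + 1 = 1 + m)
g(c) = -4 - 2*c (g(c) = ((1 + c) + (3 - 2))*(-2) = ((1 + c) + 1)*(-2) = (2 + c)*(-2) = -4 - 2*c)
g(C(1)) - 1*344 = (-4 - 2*(6 + 5*1)) - 1*344 = (-4 - 2*(6 + 5)) - 344 = (-4 - 2*11) - 344 = (-4 - 22) - 344 = -26 - 344 = -370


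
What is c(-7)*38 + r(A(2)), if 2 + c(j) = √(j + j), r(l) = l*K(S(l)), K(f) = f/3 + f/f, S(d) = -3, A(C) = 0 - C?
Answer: -76 + 38*I*√14 ≈ -76.0 + 142.18*I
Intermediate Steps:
A(C) = -C
K(f) = 1 + f/3 (K(f) = f*(⅓) + 1 = f/3 + 1 = 1 + f/3)
r(l) = 0 (r(l) = l*(1 + (⅓)*(-3)) = l*(1 - 1) = l*0 = 0)
c(j) = -2 + √2*√j (c(j) = -2 + √(j + j) = -2 + √(2*j) = -2 + √2*√j)
c(-7)*38 + r(A(2)) = (-2 + √2*√(-7))*38 + 0 = (-2 + √2*(I*√7))*38 + 0 = (-2 + I*√14)*38 + 0 = (-76 + 38*I*√14) + 0 = -76 + 38*I*√14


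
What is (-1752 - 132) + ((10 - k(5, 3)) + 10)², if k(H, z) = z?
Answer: -1595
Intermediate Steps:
(-1752 - 132) + ((10 - k(5, 3)) + 10)² = (-1752 - 132) + ((10 - 1*3) + 10)² = -1884 + ((10 - 3) + 10)² = -1884 + (7 + 10)² = -1884 + 17² = -1884 + 289 = -1595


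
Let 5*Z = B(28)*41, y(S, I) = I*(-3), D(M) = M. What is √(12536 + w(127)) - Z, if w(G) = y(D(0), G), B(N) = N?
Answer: -1148/5 + √12155 ≈ -119.35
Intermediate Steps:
y(S, I) = -3*I
w(G) = -3*G
Z = 1148/5 (Z = (28*41)/5 = (⅕)*1148 = 1148/5 ≈ 229.60)
√(12536 + w(127)) - Z = √(12536 - 3*127) - 1*1148/5 = √(12536 - 381) - 1148/5 = √12155 - 1148/5 = -1148/5 + √12155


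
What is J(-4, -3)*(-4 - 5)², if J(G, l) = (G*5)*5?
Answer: -8100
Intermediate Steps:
J(G, l) = 25*G (J(G, l) = (5*G)*5 = 25*G)
J(-4, -3)*(-4 - 5)² = (25*(-4))*(-4 - 5)² = -100*(-9)² = -100*81 = -8100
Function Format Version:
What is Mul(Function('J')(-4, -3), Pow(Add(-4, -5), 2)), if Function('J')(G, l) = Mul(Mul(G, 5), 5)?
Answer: -8100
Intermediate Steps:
Function('J')(G, l) = Mul(25, G) (Function('J')(G, l) = Mul(Mul(5, G), 5) = Mul(25, G))
Mul(Function('J')(-4, -3), Pow(Add(-4, -5), 2)) = Mul(Mul(25, -4), Pow(Add(-4, -5), 2)) = Mul(-100, Pow(-9, 2)) = Mul(-100, 81) = -8100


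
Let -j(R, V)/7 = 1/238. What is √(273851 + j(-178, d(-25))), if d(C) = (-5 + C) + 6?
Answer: √316571722/34 ≈ 523.31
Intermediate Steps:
d(C) = 1 + C
j(R, V) = -1/34 (j(R, V) = -7/238 = -7*1/238 = -1/34)
√(273851 + j(-178, d(-25))) = √(273851 - 1/34) = √(9310933/34) = √316571722/34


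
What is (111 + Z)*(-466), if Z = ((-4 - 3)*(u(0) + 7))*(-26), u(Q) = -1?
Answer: -560598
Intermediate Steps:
Z = 1092 (Z = ((-4 - 3)*(-1 + 7))*(-26) = -7*6*(-26) = -42*(-26) = 1092)
(111 + Z)*(-466) = (111 + 1092)*(-466) = 1203*(-466) = -560598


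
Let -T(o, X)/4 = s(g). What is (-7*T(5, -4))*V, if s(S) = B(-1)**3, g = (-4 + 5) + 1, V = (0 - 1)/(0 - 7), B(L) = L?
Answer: -4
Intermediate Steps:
V = 1/7 (V = -1/(-7) = -1*(-1/7) = 1/7 ≈ 0.14286)
g = 2 (g = 1 + 1 = 2)
s(S) = -1 (s(S) = (-1)**3 = -1)
T(o, X) = 4 (T(o, X) = -4*(-1) = 4)
(-7*T(5, -4))*V = -7*4*(1/7) = -28*1/7 = -4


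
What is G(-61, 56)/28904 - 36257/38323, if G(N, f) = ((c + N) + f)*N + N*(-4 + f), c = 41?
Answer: -156711274/138460999 ≈ -1.1318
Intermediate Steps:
G(N, f) = N*(-4 + f) + N*(41 + N + f) (G(N, f) = ((41 + N) + f)*N + N*(-4 + f) = (41 + N + f)*N + N*(-4 + f) = N*(41 + N + f) + N*(-4 + f) = N*(-4 + f) + N*(41 + N + f))
G(-61, 56)/28904 - 36257/38323 = -61*(37 - 61 + 2*56)/28904 - 36257/38323 = -61*(37 - 61 + 112)*(1/28904) - 36257*1/38323 = -61*88*(1/28904) - 36257/38323 = -5368*1/28904 - 36257/38323 = -671/3613 - 36257/38323 = -156711274/138460999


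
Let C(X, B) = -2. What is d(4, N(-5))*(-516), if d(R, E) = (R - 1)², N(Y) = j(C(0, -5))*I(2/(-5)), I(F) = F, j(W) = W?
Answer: -4644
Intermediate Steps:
N(Y) = ⅘ (N(Y) = -4/(-5) = -4*(-1)/5 = -2*(-⅖) = ⅘)
d(R, E) = (-1 + R)²
d(4, N(-5))*(-516) = (-1 + 4)²*(-516) = 3²*(-516) = 9*(-516) = -4644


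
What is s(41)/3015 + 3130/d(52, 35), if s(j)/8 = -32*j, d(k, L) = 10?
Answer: 933199/3015 ≈ 309.52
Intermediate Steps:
s(j) = -256*j (s(j) = 8*(-32*j) = -256*j)
s(41)/3015 + 3130/d(52, 35) = -256*41/3015 + 3130/10 = -10496*1/3015 + 3130*(1/10) = -10496/3015 + 313 = 933199/3015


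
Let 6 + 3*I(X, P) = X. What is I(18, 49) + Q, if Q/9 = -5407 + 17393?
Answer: 107878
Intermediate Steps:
I(X, P) = -2 + X/3
Q = 107874 (Q = 9*(-5407 + 17393) = 9*11986 = 107874)
I(18, 49) + Q = (-2 + (⅓)*18) + 107874 = (-2 + 6) + 107874 = 4 + 107874 = 107878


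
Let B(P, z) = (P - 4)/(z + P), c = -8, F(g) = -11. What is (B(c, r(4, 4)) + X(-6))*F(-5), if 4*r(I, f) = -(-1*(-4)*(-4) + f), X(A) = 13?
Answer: -847/5 ≈ -169.40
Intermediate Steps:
r(I, f) = 4 - f/4 (r(I, f) = (-(-1*(-4)*(-4) + f))/4 = (-(4*(-4) + f))/4 = (-(-16 + f))/4 = (16 - f)/4 = 4 - f/4)
B(P, z) = (-4 + P)/(P + z)
(B(c, r(4, 4)) + X(-6))*F(-5) = ((-4 - 8)/(-8 + (4 - 1/4*4)) + 13)*(-11) = (-12/(-8 + (4 - 1)) + 13)*(-11) = (-12/(-8 + 3) + 13)*(-11) = (-12/(-5) + 13)*(-11) = (-1/5*(-12) + 13)*(-11) = (12/5 + 13)*(-11) = (77/5)*(-11) = -847/5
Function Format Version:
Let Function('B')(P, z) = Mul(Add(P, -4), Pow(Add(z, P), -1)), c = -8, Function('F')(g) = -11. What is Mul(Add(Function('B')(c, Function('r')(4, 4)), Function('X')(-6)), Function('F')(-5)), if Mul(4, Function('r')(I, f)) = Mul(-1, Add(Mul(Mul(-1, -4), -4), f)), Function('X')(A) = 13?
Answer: Rational(-847, 5) ≈ -169.40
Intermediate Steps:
Function('r')(I, f) = Add(4, Mul(Rational(-1, 4), f)) (Function('r')(I, f) = Mul(Rational(1, 4), Mul(-1, Add(Mul(Mul(-1, -4), -4), f))) = Mul(Rational(1, 4), Mul(-1, Add(Mul(4, -4), f))) = Mul(Rational(1, 4), Mul(-1, Add(-16, f))) = Mul(Rational(1, 4), Add(16, Mul(-1, f))) = Add(4, Mul(Rational(-1, 4), f)))
Function('B')(P, z) = Mul(Pow(Add(P, z), -1), Add(-4, P)) (Function('B')(P, z) = Mul(Add(-4, P), Pow(Add(P, z), -1)) = Mul(Pow(Add(P, z), -1), Add(-4, P)))
Mul(Add(Function('B')(c, Function('r')(4, 4)), Function('X')(-6)), Function('F')(-5)) = Mul(Add(Mul(Pow(Add(-8, Add(4, Mul(Rational(-1, 4), 4))), -1), Add(-4, -8)), 13), -11) = Mul(Add(Mul(Pow(Add(-8, Add(4, -1)), -1), -12), 13), -11) = Mul(Add(Mul(Pow(Add(-8, 3), -1), -12), 13), -11) = Mul(Add(Mul(Pow(-5, -1), -12), 13), -11) = Mul(Add(Mul(Rational(-1, 5), -12), 13), -11) = Mul(Add(Rational(12, 5), 13), -11) = Mul(Rational(77, 5), -11) = Rational(-847, 5)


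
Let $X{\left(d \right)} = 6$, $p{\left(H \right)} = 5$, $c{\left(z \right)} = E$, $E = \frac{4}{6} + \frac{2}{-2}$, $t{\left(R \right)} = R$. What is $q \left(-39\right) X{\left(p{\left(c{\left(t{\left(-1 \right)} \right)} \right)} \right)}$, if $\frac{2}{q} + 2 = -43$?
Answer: $\frac{52}{5} \approx 10.4$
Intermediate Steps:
$q = - \frac{2}{45}$ ($q = \frac{2}{-2 - 43} = \frac{2}{-45} = 2 \left(- \frac{1}{45}\right) = - \frac{2}{45} \approx -0.044444$)
$E = - \frac{1}{3}$ ($E = 4 \cdot \frac{1}{6} + 2 \left(- \frac{1}{2}\right) = \frac{2}{3} - 1 = - \frac{1}{3} \approx -0.33333$)
$c{\left(z \right)} = - \frac{1}{3}$
$q \left(-39\right) X{\left(p{\left(c{\left(t{\left(-1 \right)} \right)} \right)} \right)} = \left(- \frac{2}{45}\right) \left(-39\right) 6 = \frac{26}{15} \cdot 6 = \frac{52}{5}$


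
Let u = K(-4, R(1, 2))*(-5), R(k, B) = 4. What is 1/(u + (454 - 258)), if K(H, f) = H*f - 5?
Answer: 1/301 ≈ 0.0033223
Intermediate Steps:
K(H, f) = -5 + H*f
u = 105 (u = (-5 - 4*4)*(-5) = (-5 - 16)*(-5) = -21*(-5) = 105)
1/(u + (454 - 258)) = 1/(105 + (454 - 258)) = 1/(105 + 196) = 1/301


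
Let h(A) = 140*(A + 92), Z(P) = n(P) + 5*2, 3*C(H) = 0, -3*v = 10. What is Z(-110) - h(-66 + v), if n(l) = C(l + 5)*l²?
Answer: -9490/3 ≈ -3163.3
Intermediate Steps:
v = -10/3 (v = -⅓*10 = -10/3 ≈ -3.3333)
C(H) = 0 (C(H) = (⅓)*0 = 0)
n(l) = 0 (n(l) = 0*l² = 0)
Z(P) = 10 (Z(P) = 0 + 5*2 = 0 + 10 = 10)
h(A) = 12880 + 140*A (h(A) = 140*(92 + A) = 12880 + 140*A)
Z(-110) - h(-66 + v) = 10 - (12880 + 140*(-66 - 10/3)) = 10 - (12880 + 140*(-208/3)) = 10 - (12880 - 29120/3) = 10 - 1*9520/3 = 10 - 9520/3 = -9490/3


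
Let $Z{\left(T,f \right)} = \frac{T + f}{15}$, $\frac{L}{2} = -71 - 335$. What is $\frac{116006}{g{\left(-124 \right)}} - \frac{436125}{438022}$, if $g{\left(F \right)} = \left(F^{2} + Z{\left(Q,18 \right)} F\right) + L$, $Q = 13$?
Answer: $\frac{167149574745}{23501632388} \approx 7.1123$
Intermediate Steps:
$L = -812$ ($L = 2 \left(-71 - 335\right) = 2 \left(-406\right) = -812$)
$Z{\left(T,f \right)} = \frac{T}{15} + \frac{f}{15}$ ($Z{\left(T,f \right)} = \left(T + f\right) \frac{1}{15} = \frac{T}{15} + \frac{f}{15}$)
$g{\left(F \right)} = -812 + F^{2} + \frac{31 F}{15}$ ($g{\left(F \right)} = \left(F^{2} + \left(\frac{1}{15} \cdot 13 + \frac{1}{15} \cdot 18\right) F\right) - 812 = \left(F^{2} + \left(\frac{13}{15} + \frac{6}{5}\right) F\right) - 812 = \left(F^{2} + \frac{31 F}{15}\right) - 812 = -812 + F^{2} + \frac{31 F}{15}$)
$\frac{116006}{g{\left(-124 \right)}} - \frac{436125}{438022} = \frac{116006}{-812 + \left(-124\right)^{2} + \frac{31}{15} \left(-124\right)} - \frac{436125}{438022} = \frac{116006}{-812 + 15376 - \frac{3844}{15}} - \frac{436125}{438022} = \frac{116006}{\frac{214616}{15}} - \frac{436125}{438022} = 116006 \cdot \frac{15}{214616} - \frac{436125}{438022} = \frac{870045}{107308} - \frac{436125}{438022} = \frac{167149574745}{23501632388}$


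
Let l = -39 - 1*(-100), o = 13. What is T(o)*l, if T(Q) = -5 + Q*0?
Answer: -305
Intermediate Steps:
T(Q) = -5 (T(Q) = -5 + 0 = -5)
l = 61 (l = -39 + 100 = 61)
T(o)*l = -5*61 = -305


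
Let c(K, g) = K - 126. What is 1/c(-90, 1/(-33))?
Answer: -1/216 ≈ -0.0046296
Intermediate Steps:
c(K, g) = -126 + K
1/c(-90, 1/(-33)) = 1/(-126 - 90) = 1/(-216) = -1/216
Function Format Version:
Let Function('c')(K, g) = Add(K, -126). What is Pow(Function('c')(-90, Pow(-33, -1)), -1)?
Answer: Rational(-1, 216) ≈ -0.0046296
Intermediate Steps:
Function('c')(K, g) = Add(-126, K)
Pow(Function('c')(-90, Pow(-33, -1)), -1) = Pow(Add(-126, -90), -1) = Pow(-216, -1) = Rational(-1, 216)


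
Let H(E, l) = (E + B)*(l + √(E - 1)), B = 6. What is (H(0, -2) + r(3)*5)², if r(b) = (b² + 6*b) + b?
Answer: 19008 + 1656*I ≈ 19008.0 + 1656.0*I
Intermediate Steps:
r(b) = b² + 7*b
H(E, l) = (6 + E)*(l + √(-1 + E)) (H(E, l) = (E + 6)*(l + √(E - 1)) = (6 + E)*(l + √(-1 + E)))
(H(0, -2) + r(3)*5)² = ((6*(-2) + 6*√(-1 + 0) + 0*(-2) + 0*√(-1 + 0)) + (3*(7 + 3))*5)² = ((-12 + 6*√(-1) + 0 + 0*√(-1)) + (3*10)*5)² = ((-12 + 6*I + 0 + 0*I) + 30*5)² = ((-12 + 6*I + 0 + 0) + 150)² = ((-12 + 6*I) + 150)² = (138 + 6*I)²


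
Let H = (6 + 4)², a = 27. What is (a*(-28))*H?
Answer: -75600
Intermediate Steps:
H = 100 (H = 10² = 100)
(a*(-28))*H = (27*(-28))*100 = -756*100 = -75600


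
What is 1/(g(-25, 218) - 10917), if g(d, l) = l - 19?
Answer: -1/10718 ≈ -9.3301e-5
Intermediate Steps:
g(d, l) = -19 + l
1/(g(-25, 218) - 10917) = 1/((-19 + 218) - 10917) = 1/(199 - 10917) = 1/(-10718) = -1/10718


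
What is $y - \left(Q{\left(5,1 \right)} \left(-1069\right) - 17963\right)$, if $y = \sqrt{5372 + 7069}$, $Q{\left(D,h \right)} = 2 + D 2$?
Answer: $30791 + \sqrt{12441} \approx 30903.0$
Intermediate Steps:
$Q{\left(D,h \right)} = 2 + 2 D$
$y = \sqrt{12441} \approx 111.54$
$y - \left(Q{\left(5,1 \right)} \left(-1069\right) - 17963\right) = \sqrt{12441} - \left(\left(2 + 2 \cdot 5\right) \left(-1069\right) - 17963\right) = \sqrt{12441} - \left(\left(2 + 10\right) \left(-1069\right) - 17963\right) = \sqrt{12441} - \left(12 \left(-1069\right) - 17963\right) = \sqrt{12441} - \left(-12828 - 17963\right) = \sqrt{12441} - -30791 = \sqrt{12441} + 30791 = 30791 + \sqrt{12441}$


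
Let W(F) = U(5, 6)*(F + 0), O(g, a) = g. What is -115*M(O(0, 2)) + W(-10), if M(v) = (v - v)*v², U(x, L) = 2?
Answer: -20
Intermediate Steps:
W(F) = 2*F (W(F) = 2*(F + 0) = 2*F)
M(v) = 0 (M(v) = 0*v² = 0)
-115*M(O(0, 2)) + W(-10) = -115*0 + 2*(-10) = 0 - 20 = -20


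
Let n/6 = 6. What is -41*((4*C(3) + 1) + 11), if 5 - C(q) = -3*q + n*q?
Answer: 14924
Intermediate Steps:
n = 36 (n = 6*6 = 36)
C(q) = 5 - 33*q (C(q) = 5 - (-3*q + 36*q) = 5 - 33*q)
-41*((4*C(3) + 1) + 11) = -41*((4*(5 - 33*3) + 1) + 11) = -41*((4*(5 - 99) + 1) + 11) = -41*((4*(-94) + 1) + 11) = -41*((-376 + 1) + 11) = -41*(-375 + 11) = -41*(-364) = 14924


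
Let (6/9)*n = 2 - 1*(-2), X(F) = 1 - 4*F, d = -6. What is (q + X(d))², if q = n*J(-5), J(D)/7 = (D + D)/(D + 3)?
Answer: 55225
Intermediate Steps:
n = 6 (n = 3*(2 - 1*(-2))/2 = 3*(2 + 2)/2 = (3/2)*4 = 6)
J(D) = 14*D/(3 + D) (J(D) = 7*((D + D)/(D + 3)) = 7*((2*D)/(3 + D)) = 7*(2*D/(3 + D)) = 14*D/(3 + D))
q = 210 (q = 6*(14*(-5)/(3 - 5)) = 6*(14*(-5)/(-2)) = 6*(14*(-5)*(-½)) = 6*35 = 210)
(q + X(d))² = (210 + (1 - 4*(-6)))² = (210 + (1 + 24))² = (210 + 25)² = 235² = 55225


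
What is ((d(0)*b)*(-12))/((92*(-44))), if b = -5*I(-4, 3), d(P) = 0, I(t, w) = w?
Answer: 0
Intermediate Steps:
b = -15 (b = -5*3 = -15)
((d(0)*b)*(-12))/((92*(-44))) = ((0*(-15))*(-12))/((92*(-44))) = (0*(-12))/(-4048) = 0*(-1/4048) = 0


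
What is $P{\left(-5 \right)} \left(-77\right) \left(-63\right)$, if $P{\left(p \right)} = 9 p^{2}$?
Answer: $1091475$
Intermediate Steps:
$P{\left(-5 \right)} \left(-77\right) \left(-63\right) = 9 \left(-5\right)^{2} \left(-77\right) \left(-63\right) = 9 \cdot 25 \left(-77\right) \left(-63\right) = 225 \left(-77\right) \left(-63\right) = \left(-17325\right) \left(-63\right) = 1091475$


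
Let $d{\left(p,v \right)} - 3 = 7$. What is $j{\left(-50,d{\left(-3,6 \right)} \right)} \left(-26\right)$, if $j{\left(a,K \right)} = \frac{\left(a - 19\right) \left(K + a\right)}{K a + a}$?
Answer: $\frac{7176}{55} \approx 130.47$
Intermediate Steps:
$d{\left(p,v \right)} = 10$ ($d{\left(p,v \right)} = 3 + 7 = 10$)
$j{\left(a,K \right)} = \frac{\left(-19 + a\right) \left(K + a\right)}{a + K a}$
$j{\left(-50,d{\left(-3,6 \right)} \right)} \left(-26\right) = \frac{\left(-50\right)^{2} - 190 - -950 + 10 \left(-50\right)}{\left(-50\right) \left(1 + 10\right)} \left(-26\right) = - \frac{2500 - 190 + 950 - 500}{50 \cdot 11} \left(-26\right) = \left(- \frac{1}{50}\right) \frac{1}{11} \cdot 2760 \left(-26\right) = \left(- \frac{276}{55}\right) \left(-26\right) = \frac{7176}{55}$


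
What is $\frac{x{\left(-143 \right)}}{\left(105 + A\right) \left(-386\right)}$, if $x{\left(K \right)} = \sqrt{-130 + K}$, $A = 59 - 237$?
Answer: $\frac{i \sqrt{273}}{28178} \approx 0.00058637 i$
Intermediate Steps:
$A = -178$ ($A = 59 - 237 = -178$)
$\frac{x{\left(-143 \right)}}{\left(105 + A\right) \left(-386\right)} = \frac{\sqrt{-130 - 143}}{\left(105 - 178\right) \left(-386\right)} = \frac{\sqrt{-273}}{\left(-73\right) \left(-386\right)} = \frac{i \sqrt{273}}{28178}$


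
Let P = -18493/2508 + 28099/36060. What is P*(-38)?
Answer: 8283129/33055 ≈ 250.59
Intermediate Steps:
P = -8283129/1256090 (P = -18493*1/2508 + 28099*(1/36060) = -18493/2508 + 28099/36060 = -8283129/1256090 ≈ -6.5944)
P*(-38) = -8283129/1256090*(-38) = 8283129/33055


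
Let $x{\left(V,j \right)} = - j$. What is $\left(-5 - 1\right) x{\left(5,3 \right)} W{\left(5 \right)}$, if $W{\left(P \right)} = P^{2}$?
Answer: $450$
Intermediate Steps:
$\left(-5 - 1\right) x{\left(5,3 \right)} W{\left(5 \right)} = \left(-5 - 1\right) \left(\left(-1\right) 3\right) 5^{2} = \left(-5 - 1\right) \left(-3\right) 25 = \left(-6\right) \left(-3\right) 25 = 18 \cdot 25 = 450$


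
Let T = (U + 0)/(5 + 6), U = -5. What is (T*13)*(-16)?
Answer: 1040/11 ≈ 94.545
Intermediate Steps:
T = -5/11 (T = (-5 + 0)/(5 + 6) = -5/11 ≈ -0.45455)
(T*13)*(-16) = -5/11*13*(-16) = -65/11*(-16) = 1040/11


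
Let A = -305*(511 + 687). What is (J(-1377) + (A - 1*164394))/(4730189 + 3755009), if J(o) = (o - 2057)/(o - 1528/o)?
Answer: -501862283783/8038032307999 ≈ -0.062436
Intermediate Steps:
A = -365390 (A = -305*1198 = -365390)
J(o) = (-2057 + o)/(o - 1528/o)
(J(-1377) + (A - 1*164394))/(4730189 + 3755009) = (-1377*(-2057 - 1377)/(-1528 + (-1377)²) + (-365390 - 1*164394))/(4730189 + 3755009) = (-1377*(-3434)/(-1528 + 1896129) + (-365390 - 164394))/8485198 = (-1377*(-3434)/1894601 - 529784)*(1/8485198) = (-1377*1/1894601*(-3434) - 529784)*(1/8485198) = (4728618/1894601 - 529784)*(1/8485198) = -1003724567566/1894601*1/8485198 = -501862283783/8038032307999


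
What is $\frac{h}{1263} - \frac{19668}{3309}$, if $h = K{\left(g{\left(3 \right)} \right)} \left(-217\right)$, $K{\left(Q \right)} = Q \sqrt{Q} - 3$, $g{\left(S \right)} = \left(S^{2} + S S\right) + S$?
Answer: $- \frac{2520725}{464363} - \frac{1519 \sqrt{21}}{421} \approx -21.963$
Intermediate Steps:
$g{\left(S \right)} = S + 2 S^{2}$ ($g{\left(S \right)} = \left(S^{2} + S^{2}\right) + S = 2 S^{2} + S = S + 2 S^{2}$)
$K{\left(Q \right)} = -3 + Q^{\frac{3}{2}}$ ($K{\left(Q \right)} = Q^{\frac{3}{2}} - 3 = -3 + Q^{\frac{3}{2}}$)
$h = 651 - 4557 \sqrt{21}$ ($h = \left(-3 + \left(3 \left(1 + 2 \cdot 3\right)\right)^{\frac{3}{2}}\right) \left(-217\right) = \left(-3 + \left(3 \left(1 + 6\right)\right)^{\frac{3}{2}}\right) \left(-217\right) = \left(-3 + \left(3 \cdot 7\right)^{\frac{3}{2}}\right) \left(-217\right) = \left(-3 + 21^{\frac{3}{2}}\right) \left(-217\right) = \left(-3 + 21 \sqrt{21}\right) \left(-217\right) = 651 - 4557 \sqrt{21} \approx -20232.0$)
$\frac{h}{1263} - \frac{19668}{3309} = \frac{651 - 4557 \sqrt{21}}{1263} - \frac{19668}{3309} = \left(651 - 4557 \sqrt{21}\right) \frac{1}{1263} - \frac{6556}{1103} = \left(\frac{217}{421} - \frac{1519 \sqrt{21}}{421}\right) - \frac{6556}{1103} = - \frac{2520725}{464363} - \frac{1519 \sqrt{21}}{421}$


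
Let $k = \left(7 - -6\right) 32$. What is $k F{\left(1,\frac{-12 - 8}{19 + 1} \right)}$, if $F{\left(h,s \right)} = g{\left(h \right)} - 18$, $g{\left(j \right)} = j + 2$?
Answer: $-6240$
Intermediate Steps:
$k = 416$ ($k = \left(7 + 6\right) 32 = 13 \cdot 32 = 416$)
$g{\left(j \right)} = 2 + j$
$F{\left(h,s \right)} = -16 + h$ ($F{\left(h,s \right)} = \left(2 + h\right) - 18 = -16 + h$)
$k F{\left(1,\frac{-12 - 8}{19 + 1} \right)} = 416 \left(-16 + 1\right) = 416 \left(-15\right) = -6240$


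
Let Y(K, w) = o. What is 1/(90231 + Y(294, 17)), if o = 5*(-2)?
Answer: 1/90221 ≈ 1.1084e-5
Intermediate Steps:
o = -10
Y(K, w) = -10
1/(90231 + Y(294, 17)) = 1/(90231 - 10) = 1/90221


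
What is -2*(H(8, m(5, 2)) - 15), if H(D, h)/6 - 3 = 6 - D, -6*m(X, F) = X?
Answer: 18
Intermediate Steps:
m(X, F) = -X/6
H(D, h) = 54 - 6*D (H(D, h) = 18 + 6*(6 - D) = 18 + (36 - 6*D) = 54 - 6*D)
-2*(H(8, m(5, 2)) - 15) = -2*((54 - 6*8) - 15) = -2*((54 - 48) - 15) = -2*(6 - 15) = -2*(-9) = 18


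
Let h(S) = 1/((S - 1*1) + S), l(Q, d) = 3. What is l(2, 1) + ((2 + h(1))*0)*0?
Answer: 3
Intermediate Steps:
h(S) = 1/(-1 + 2*S) (h(S) = 1/((S - 1) + S) = 1/((-1 + S) + S) = 1/(-1 + 2*S))
l(2, 1) + ((2 + h(1))*0)*0 = 3 + ((2 + 1/(-1 + 2*1))*0)*0 = 3 + ((2 + 1/(-1 + 2))*0)*0 = 3 + ((2 + 1/1)*0)*0 = 3 + ((2 + 1)*0)*0 = 3 + (3*0)*0 = 3 + 0*0 = 3 + 0 = 3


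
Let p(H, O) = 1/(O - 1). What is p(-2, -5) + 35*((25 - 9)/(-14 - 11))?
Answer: -677/30 ≈ -22.567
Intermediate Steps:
p(H, O) = 1/(-1 + O)
p(-2, -5) + 35*((25 - 9)/(-14 - 11)) = 1/(-1 - 5) + 35*((25 - 9)/(-14 - 11)) = 1/(-6) + 35*(16/(-25)) = -⅙ + 35*(16*(-1/25)) = -⅙ + 35*(-16/25) = -⅙ - 112/5 = -677/30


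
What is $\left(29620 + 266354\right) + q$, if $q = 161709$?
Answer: $457683$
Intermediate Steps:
$\left(29620 + 266354\right) + q = \left(29620 + 266354\right) + 161709 = 295974 + 161709 = 457683$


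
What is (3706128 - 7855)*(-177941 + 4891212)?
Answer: 17430962880983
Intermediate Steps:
(3706128 - 7855)*(-177941 + 4891212) = 3698273*4713271 = 17430962880983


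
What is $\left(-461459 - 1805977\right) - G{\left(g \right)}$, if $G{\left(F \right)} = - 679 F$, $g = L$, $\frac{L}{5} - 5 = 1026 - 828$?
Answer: $-1578251$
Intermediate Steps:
$L = 1015$ ($L = 25 + 5 \left(1026 - 828\right) = 25 + 5 \cdot 198 = 25 + 990 = 1015$)
$g = 1015$
$\left(-461459 - 1805977\right) - G{\left(g \right)} = \left(-461459 - 1805977\right) - \left(-679\right) 1015 = \left(-461459 - 1805977\right) - -689185 = -2267436 + 689185 = -1578251$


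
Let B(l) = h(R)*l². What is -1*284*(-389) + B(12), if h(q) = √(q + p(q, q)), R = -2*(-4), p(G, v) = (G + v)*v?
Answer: 110476 + 288*√34 ≈ 1.1216e+5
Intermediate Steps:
p(G, v) = v*(G + v)
R = 8
h(q) = √(q + 2*q²) (h(q) = √(q + q*(q + q)) = √(q + q*(2*q)) = √(q + 2*q²))
B(l) = 2*√34*l² (B(l) = √(8*(1 + 2*8))*l² = √(8*(1 + 16))*l² = √(8*17)*l² = √136*l² = (2*√34)*l² = 2*√34*l²)
-1*284*(-389) + B(12) = -1*284*(-389) + 2*√34*12² = -284*(-389) + 2*√34*144 = 110476 + 288*√34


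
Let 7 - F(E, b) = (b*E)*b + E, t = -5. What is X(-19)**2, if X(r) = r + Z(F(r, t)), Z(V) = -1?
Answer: 400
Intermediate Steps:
F(E, b) = 7 - E - E*b**2 (F(E, b) = 7 - ((b*E)*b + E) = 7 - ((E*b)*b + E) = 7 - (E*b**2 + E) = 7 - (E + E*b**2) = 7 + (-E - E*b**2) = 7 - E - E*b**2)
X(r) = -1 + r (X(r) = r - 1 = -1 + r)
X(-19)**2 = (-1 - 19)**2 = (-20)**2 = 400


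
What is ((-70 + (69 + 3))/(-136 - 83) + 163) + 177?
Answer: 74458/219 ≈ 339.99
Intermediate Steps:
((-70 + (69 + 3))/(-136 - 83) + 163) + 177 = ((-70 + 72)/(-219) + 163) + 177 = (2*(-1/219) + 163) + 177 = (-2/219 + 163) + 177 = 35695/219 + 177 = 74458/219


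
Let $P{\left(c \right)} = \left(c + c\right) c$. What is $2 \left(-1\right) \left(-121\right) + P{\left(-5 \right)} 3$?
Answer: $392$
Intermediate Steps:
$P{\left(c \right)} = 2 c^{2}$ ($P{\left(c \right)} = 2 c c = 2 c^{2}$)
$2 \left(-1\right) \left(-121\right) + P{\left(-5 \right)} 3 = 2 \left(-1\right) \left(-121\right) + 2 \left(-5\right)^{2} \cdot 3 = \left(-2\right) \left(-121\right) + 2 \cdot 25 \cdot 3 = 242 + 50 \cdot 3 = 242 + 150 = 392$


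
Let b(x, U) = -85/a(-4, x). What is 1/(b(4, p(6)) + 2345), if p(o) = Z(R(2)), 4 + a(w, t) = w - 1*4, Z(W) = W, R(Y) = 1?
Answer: 12/28225 ≈ 0.00042515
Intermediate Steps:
a(w, t) = -8 + w (a(w, t) = -4 + (w - 1*4) = -4 + (w - 4) = -4 + (-4 + w) = -8 + w)
p(o) = 1
b(x, U) = 85/12 (b(x, U) = -85/(-8 - 4) = -85/(-12) = -85*(-1/12) = 85/12)
1/(b(4, p(6)) + 2345) = 1/(85/12 + 2345) = 1/(28225/12) = 12/28225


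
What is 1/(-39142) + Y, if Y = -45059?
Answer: -1763699379/39142 ≈ -45059.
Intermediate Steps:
1/(-39142) + Y = 1/(-39142) - 45059 = -1/39142 - 45059 = -1763699379/39142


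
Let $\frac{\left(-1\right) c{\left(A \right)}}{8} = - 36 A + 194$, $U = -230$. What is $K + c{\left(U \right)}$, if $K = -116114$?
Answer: $-183906$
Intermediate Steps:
$c{\left(A \right)} = -1552 + 288 A$ ($c{\left(A \right)} = - 8 \left(- 36 A + 194\right) = - 8 \left(194 - 36 A\right) = -1552 + 288 A$)
$K + c{\left(U \right)} = -116114 + \left(-1552 + 288 \left(-230\right)\right) = -116114 - 67792 = -183906$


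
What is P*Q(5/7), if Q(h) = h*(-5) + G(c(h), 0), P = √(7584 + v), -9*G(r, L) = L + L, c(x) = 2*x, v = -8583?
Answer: -75*I*√111/7 ≈ -112.88*I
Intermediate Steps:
G(r, L) = -2*L/9 (G(r, L) = -(L + L)/9 = -2*L/9)
P = 3*I*√111 (P = √(7584 - 8583) = √(-999) = 3*I*√111 ≈ 31.607*I)
Q(h) = -5*h (Q(h) = h*(-5) - 2/9*0 = -5*h + 0 = -5*h)
P*Q(5/7) = (3*I*√111)*(-25/7) = -75*I*√111/7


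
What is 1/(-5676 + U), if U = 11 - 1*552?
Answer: -1/6217 ≈ -0.00016085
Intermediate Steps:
U = -541 (U = 11 - 552 = -541)
1/(-5676 + U) = 1/(-5676 - 541) = 1/(-6217) = -1/6217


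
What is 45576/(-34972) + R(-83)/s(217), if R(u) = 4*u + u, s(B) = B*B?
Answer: -77165773/58814161 ≈ -1.3120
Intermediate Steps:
s(B) = B²
R(u) = 5*u
45576/(-34972) + R(-83)/s(217) = 45576/(-34972) + (5*(-83))/(217²) = 45576*(-1/34972) - 415/47089 = -11394/8743 - 415*1/47089 = -11394/8743 - 415/47089 = -77165773/58814161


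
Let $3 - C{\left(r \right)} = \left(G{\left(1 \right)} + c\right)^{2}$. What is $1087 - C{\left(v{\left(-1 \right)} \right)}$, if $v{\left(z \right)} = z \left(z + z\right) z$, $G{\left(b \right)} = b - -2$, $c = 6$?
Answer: $1165$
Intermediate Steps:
$G{\left(b \right)} = 2 + b$ ($G{\left(b \right)} = b + 2 = 2 + b$)
$v{\left(z \right)} = 2 z^{3}$ ($v{\left(z \right)} = z 2 z z = 2 z^{2} z = 2 z^{3}$)
$C{\left(r \right)} = -78$ ($C{\left(r \right)} = 3 - \left(\left(2 + 1\right) + 6\right)^{2} = 3 - \left(3 + 6\right)^{2} = 3 - 9^{2} = 3 - 81 = -78$)
$1087 - C{\left(v{\left(-1 \right)} \right)} = 1087 - -78 = 1087 + 78 = 1165$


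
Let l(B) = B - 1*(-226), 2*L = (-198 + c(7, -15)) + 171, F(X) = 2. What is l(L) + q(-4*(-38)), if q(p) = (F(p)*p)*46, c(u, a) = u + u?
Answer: 28407/2 ≈ 14204.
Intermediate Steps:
c(u, a) = 2*u
L = -13/2 (L = ((-198 + 2*7) + 171)/2 = ((-198 + 14) + 171)/2 = (-184 + 171)/2 = (1/2)*(-13) = -13/2 ≈ -6.5000)
q(p) = 92*p (q(p) = (2*p)*46 = 92*p)
l(B) = 226 + B (l(B) = B + 226 = 226 + B)
l(L) + q(-4*(-38)) = (226 - 13/2) + 92*(-4*(-38)) = 439/2 + 92*152 = 439/2 + 13984 = 28407/2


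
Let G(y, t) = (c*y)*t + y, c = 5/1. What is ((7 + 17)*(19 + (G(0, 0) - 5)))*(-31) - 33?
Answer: -10449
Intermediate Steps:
c = 5 (c = 5*1 = 5)
G(y, t) = y + 5*t*y (G(y, t) = (5*y)*t + y = 5*t*y + y = y + 5*t*y)
((7 + 17)*(19 + (G(0, 0) - 5)))*(-31) - 33 = ((7 + 17)*(19 + (0*(1 + 5*0) - 5)))*(-31) - 33 = (24*(19 + (0*(1 + 0) - 5)))*(-31) - 33 = (24*(19 + (0*1 - 5)))*(-31) - 33 = (24*(19 + (0 - 5)))*(-31) - 33 = (24*(19 - 5))*(-31) - 33 = (24*14)*(-31) - 33 = 336*(-31) - 33 = -10416 - 33 = -10449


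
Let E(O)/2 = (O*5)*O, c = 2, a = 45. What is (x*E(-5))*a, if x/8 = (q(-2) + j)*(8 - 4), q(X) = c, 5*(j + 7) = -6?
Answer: -2232000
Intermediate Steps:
j = -41/5 (j = -7 + (⅕)*(-6) = -7 - 6/5 = -41/5 ≈ -8.2000)
E(O) = 10*O² (E(O) = 2*((O*5)*O) = 2*((5*O)*O) = 2*(5*O²) = 10*O²)
q(X) = 2
x = -992/5 (x = 8*((2 - 41/5)*(8 - 4)) = 8*(-31/5*4) = 8*(-124/5) = -992/5 ≈ -198.40)
(x*E(-5))*a = -1984*(-5)²*45 = -1984*25*45 = -992/5*250*45 = -49600*45 = -2232000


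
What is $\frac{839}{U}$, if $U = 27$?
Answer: $\frac{839}{27} \approx 31.074$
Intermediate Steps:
$\frac{839}{U} = \frac{839}{27}$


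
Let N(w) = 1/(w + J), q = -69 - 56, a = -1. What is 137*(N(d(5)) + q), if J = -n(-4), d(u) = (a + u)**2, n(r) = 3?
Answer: -222488/13 ≈ -17114.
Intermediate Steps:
d(u) = (-1 + u)**2
J = -3 (J = -1*3 = -3)
q = -125
N(w) = 1/(-3 + w) (N(w) = 1/(w - 3) = 1/(-3 + w))
137*(N(d(5)) + q) = 137*(1/(-3 + (-1 + 5)**2) - 125) = 137*(1/(-3 + 4**2) - 125) = 137*(1/(-3 + 16) - 125) = 137*(1/13 - 125) = 137*(-1624/13) = -222488/13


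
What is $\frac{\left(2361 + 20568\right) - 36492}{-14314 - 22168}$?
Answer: $\frac{13563}{36482} \approx 0.37177$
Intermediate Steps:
$\frac{\left(2361 + 20568\right) - 36492}{-14314 - 22168} = \frac{22929 - 36492}{-36482} = \left(-13563\right) \left(- \frac{1}{36482}\right) = \frac{13563}{36482}$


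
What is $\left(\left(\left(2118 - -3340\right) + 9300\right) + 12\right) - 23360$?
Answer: $-8590$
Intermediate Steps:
$\left(\left(\left(2118 - -3340\right) + 9300\right) + 12\right) - 23360 = \left(\left(\left(2118 + 3340\right) + 9300\right) + 12\right) - 23360 = \left(\left(5458 + 9300\right) + 12\right) - 23360 = \left(14758 + 12\right) - 23360 = 14770 - 23360 = -8590$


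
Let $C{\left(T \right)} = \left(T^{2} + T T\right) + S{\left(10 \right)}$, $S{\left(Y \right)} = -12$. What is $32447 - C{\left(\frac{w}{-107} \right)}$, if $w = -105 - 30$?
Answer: $\frac{371586641}{11449} \approx 32456.0$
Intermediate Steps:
$w = -135$ ($w = -105 - 30 = -135$)
$C{\left(T \right)} = -12 + 2 T^{2}$ ($C{\left(T \right)} = \left(T^{2} + T T\right) - 12 = \left(T^{2} + T^{2}\right) - 12 = 2 T^{2} - 12 = -12 + 2 T^{2}$)
$32447 - C{\left(\frac{w}{-107} \right)} = 32447 - \left(-12 + 2 \left(- \frac{135}{-107}\right)^{2}\right) = 32447 - \left(-12 + 2 \left(\left(-135\right) \left(- \frac{1}{107}\right)\right)^{2}\right) = 32447 - \left(-12 + 2 \left(\frac{135}{107}\right)^{2}\right) = 32447 - \left(-12 + 2 \cdot \frac{18225}{11449}\right) = 32447 - \left(-12 + \frac{36450}{11449}\right) = 32447 - - \frac{100938}{11449} = 32447 + \frac{100938}{11449} = \frac{371586641}{11449}$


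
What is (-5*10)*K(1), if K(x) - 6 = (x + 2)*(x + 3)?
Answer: -900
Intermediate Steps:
K(x) = 6 + (2 + x)*(3 + x) (K(x) = 6 + (x + 2)*(x + 3) = 6 + (2 + x)*(3 + x))
(-5*10)*K(1) = (-5*10)*(12 + 1² + 5*1) = -50*(12 + 1 + 5) = -50*18 = -900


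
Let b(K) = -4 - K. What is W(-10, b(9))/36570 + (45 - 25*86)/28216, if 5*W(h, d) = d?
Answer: -192633029/2579647800 ≈ -0.074674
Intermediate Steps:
W(h, d) = d/5
W(-10, b(9))/36570 + (45 - 25*86)/28216 = ((-4 - 1*9)/5)/36570 + (45 - 25*86)/28216 = ((-4 - 9)/5)*(1/36570) + (45 - 2150)*(1/28216) = ((⅕)*(-13))*(1/36570) - 2105*1/28216 = -13/5*1/36570 - 2105/28216 = -13/182850 - 2105/28216 = -192633029/2579647800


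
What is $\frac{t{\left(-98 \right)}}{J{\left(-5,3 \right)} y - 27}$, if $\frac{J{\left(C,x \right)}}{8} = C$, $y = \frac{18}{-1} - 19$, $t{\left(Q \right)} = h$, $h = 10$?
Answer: $\frac{10}{1453} \approx 0.0068823$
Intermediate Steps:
$t{\left(Q \right)} = 10$
$y = -37$ ($y = 18 \left(-1\right) - 19 = -18 - 19 = -37$)
$J{\left(C,x \right)} = 8 C$
$\frac{t{\left(-98 \right)}}{J{\left(-5,3 \right)} y - 27} = \frac{10}{8 \left(-5\right) \left(-37\right) - 27} = \frac{10}{\left(-40\right) \left(-37\right) - 27} = \frac{10}{1480 - 27} = \frac{10}{1453}$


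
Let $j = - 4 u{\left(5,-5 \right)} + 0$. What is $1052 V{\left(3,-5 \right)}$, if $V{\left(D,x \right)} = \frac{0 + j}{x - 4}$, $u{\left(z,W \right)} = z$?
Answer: $\frac{21040}{9} \approx 2337.8$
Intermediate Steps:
$j = -20$ ($j = \left(-4\right) 5 + 0 = -20 + 0 = -20$)
$V{\left(D,x \right)} = - \frac{20}{-4 + x}$ ($V{\left(D,x \right)} = \frac{0 - 20}{x - 4} = - \frac{20}{-4 + x}$)
$1052 V{\left(3,-5 \right)} = 1052 \left(- \frac{20}{-4 - 5}\right) = 1052 \left(- \frac{20}{-9}\right) = 1052 \left(\left(-20\right) \left(- \frac{1}{9}\right)\right) = 1052 \cdot \frac{20}{9} = \frac{21040}{9}$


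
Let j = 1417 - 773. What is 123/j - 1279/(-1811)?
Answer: 1046429/1166284 ≈ 0.89723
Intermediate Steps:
j = 644
123/j - 1279/(-1811) = 123/644 - 1279/(-1811) = 123*(1/644) - 1279*(-1/1811) = 123/644 + 1279/1811 = 1046429/1166284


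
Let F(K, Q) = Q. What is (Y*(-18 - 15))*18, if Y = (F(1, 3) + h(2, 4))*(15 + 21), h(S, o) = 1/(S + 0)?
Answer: -74844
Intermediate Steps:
h(S, o) = 1/S
Y = 126 (Y = (3 + 1/2)*(15 + 21) = (3 + 1/2)*36 = (7/2)*36 = 126)
(Y*(-18 - 15))*18 = (126*(-18 - 15))*18 = (126*(-33))*18 = -4158*18 = -74844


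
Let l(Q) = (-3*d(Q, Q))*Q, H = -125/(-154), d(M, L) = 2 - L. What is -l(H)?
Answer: 68625/23716 ≈ 2.8936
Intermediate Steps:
H = 125/154 (H = -125*(-1/154) = 125/154 ≈ 0.81169)
l(Q) = Q*(-6 + 3*Q) (l(Q) = (-3*(2 - Q))*Q = (-6 + 3*Q)*Q = Q*(-6 + 3*Q))
-l(H) = -3*125*(-2 + 125/154)/154 = -3*125*(-183)/(154*154) = -1*(-68625/23716) = 68625/23716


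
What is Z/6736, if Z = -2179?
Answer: -2179/6736 ≈ -0.32349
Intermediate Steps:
Z/6736 = -2179/6736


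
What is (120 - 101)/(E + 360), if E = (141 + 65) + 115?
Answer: 19/681 ≈ 0.027900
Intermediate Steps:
E = 321 (E = 206 + 115 = 321)
(120 - 101)/(E + 360) = (120 - 101)/(321 + 360) = 19/681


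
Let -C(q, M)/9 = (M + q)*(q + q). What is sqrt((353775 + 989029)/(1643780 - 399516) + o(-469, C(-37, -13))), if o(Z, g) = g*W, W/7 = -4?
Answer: sqrt(90221045771501666)/311066 ≈ 965.61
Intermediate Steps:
W = -28 (W = 7*(-4) = -28)
C(q, M) = -18*q*(M + q) (C(q, M) = -9*(M + q)*(q + q) = -9*(M + q)*2*q = -18*q*(M + q))
o(Z, g) = -28*g (o(Z, g) = g*(-28) = -28*g)
sqrt((353775 + 989029)/(1643780 - 399516) + o(-469, C(-37, -13))) = sqrt((353775 + 989029)/(1643780 - 399516) - (-504)*(-37)*(-13 - 37)) = sqrt(1342804/1244264 - (-504)*(-37)*(-50)) = sqrt(1342804*(1/1244264) - 28*(-33300)) = sqrt(335701/311066 + 932400) = sqrt(290038274101/311066) = sqrt(90221045771501666)/311066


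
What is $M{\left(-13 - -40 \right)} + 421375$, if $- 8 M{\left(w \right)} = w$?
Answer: $\frac{3370973}{8} \approx 4.2137 \cdot 10^{5}$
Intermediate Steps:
$M{\left(w \right)} = - \frac{w}{8}$
$M{\left(-13 - -40 \right)} + 421375 = - \frac{-13 - -40}{8} + 421375 = - \frac{-13 + 40}{8} + 421375 = \left(- \frac{1}{8}\right) 27 + 421375 = - \frac{27}{8} + 421375 = \frac{3370973}{8}$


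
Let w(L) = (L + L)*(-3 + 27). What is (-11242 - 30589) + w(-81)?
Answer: -45719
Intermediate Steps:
w(L) = 48*L (w(L) = (2*L)*24 = 48*L)
(-11242 - 30589) + w(-81) = (-11242 - 30589) + 48*(-81) = -41831 - 3888 = -45719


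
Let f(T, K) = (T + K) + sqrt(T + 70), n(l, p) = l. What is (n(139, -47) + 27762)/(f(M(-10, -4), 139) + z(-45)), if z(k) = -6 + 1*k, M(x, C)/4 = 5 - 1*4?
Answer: 1283446/4195 - 27901*sqrt(74)/8390 ≈ 277.34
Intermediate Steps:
M(x, C) = 4 (M(x, C) = 4*(5 - 1*4) = 4*(5 - 4) = 4*1 = 4)
f(T, K) = K + T + sqrt(70 + T) (f(T, K) = (K + T) + sqrt(70 + T) = K + T + sqrt(70 + T))
z(k) = -6 + k
(n(139, -47) + 27762)/(f(M(-10, -4), 139) + z(-45)) = (139 + 27762)/((139 + 4 + sqrt(70 + 4)) + (-6 - 45)) = 27901/((139 + 4 + sqrt(74)) - 51) = 27901/((143 + sqrt(74)) - 51) = 27901/(92 + sqrt(74))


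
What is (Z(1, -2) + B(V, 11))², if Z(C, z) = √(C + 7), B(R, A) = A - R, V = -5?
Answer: 264 + 64*√2 ≈ 354.51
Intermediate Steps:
Z(C, z) = √(7 + C)
(Z(1, -2) + B(V, 11))² = (√(7 + 1) + (11 - 1*(-5)))² = (√8 + (11 + 5))² = (2*√2 + 16)² = (16 + 2*√2)²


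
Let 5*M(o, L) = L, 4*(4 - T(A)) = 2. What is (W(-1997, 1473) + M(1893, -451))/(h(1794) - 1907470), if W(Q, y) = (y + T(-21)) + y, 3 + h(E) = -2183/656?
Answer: -9378504/6256522355 ≈ -0.0014990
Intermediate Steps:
T(A) = 7/2 (T(A) = 4 - 1/4*2 = 4 - 1/2 = 7/2)
M(o, L) = L/5
h(E) = -4151/656 (h(E) = -3 - 2183/656 = -4151/656)
W(Q, y) = 7/2 + 2*y (W(Q, y) = (y + 7/2) + y = (7/2 + y) + y = 7/2 + 2*y)
(W(-1997, 1473) + M(1893, -451))/(h(1794) - 1907470) = ((7/2 + 2*1473) + (1/5)*(-451))/(-4151/656 - 1907470) = ((7/2 + 2946) - 451/5)/(-1251304471/656) = (5899/2 - 451/5)*(-656/1251304471) = (28593/10)*(-656/1251304471) = -9378504/6256522355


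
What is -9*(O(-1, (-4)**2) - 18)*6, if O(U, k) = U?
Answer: 1026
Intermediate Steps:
-9*(O(-1, (-4)**2) - 18)*6 = -9*(-1 - 18)*6 = -9*(-19)*6 = 171*6 = 1026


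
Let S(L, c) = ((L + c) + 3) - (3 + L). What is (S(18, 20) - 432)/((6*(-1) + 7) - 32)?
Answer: 412/31 ≈ 13.290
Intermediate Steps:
S(L, c) = c (S(L, c) = (3 + L + c) + (-3 - L) = c)
(S(18, 20) - 432)/((6*(-1) + 7) - 32) = (20 - 432)/((6*(-1) + 7) - 32) = -412/((-6 + 7) - 32) = -412/(1 - 32) = -412/(-31) = -412*(-1/31) = 412/31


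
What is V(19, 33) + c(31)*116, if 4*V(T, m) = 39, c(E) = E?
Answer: 14423/4 ≈ 3605.8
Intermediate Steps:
V(T, m) = 39/4 (V(T, m) = (¼)*39 = 39/4)
V(19, 33) + c(31)*116 = 39/4 + 31*116 = 39/4 + 3596 = 14423/4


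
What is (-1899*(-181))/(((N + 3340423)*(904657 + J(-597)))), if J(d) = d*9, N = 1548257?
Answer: 114573/1465437235040 ≈ 7.8183e-8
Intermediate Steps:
J(d) = 9*d
(-1899*(-181))/(((N + 3340423)*(904657 + J(-597)))) = (-1899*(-181))/(((1548257 + 3340423)*(904657 + 9*(-597)))) = 343719/((4888680*(904657 - 5373))) = 343719/((4888680*899284)) = 343719/4396311705120 = 343719*(1/4396311705120) = 114573/1465437235040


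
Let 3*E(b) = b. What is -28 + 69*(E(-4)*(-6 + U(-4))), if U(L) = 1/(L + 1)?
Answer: 1664/3 ≈ 554.67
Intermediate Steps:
E(b) = b/3
U(L) = 1/(1 + L)
-28 + 69*(E(-4)*(-6 + U(-4))) = -28 + 69*(((1/3)*(-4))*(-6 + 1/(1 - 4))) = -28 + 69*(-4*(-6 + 1/(-3))/3) = -28 + 69*(-4*(-6 - 1/3)/3) = -28 + 69*(-4/3*(-19/3)) = -28 + 69*(76/9) = -28 + 1748/3 = 1664/3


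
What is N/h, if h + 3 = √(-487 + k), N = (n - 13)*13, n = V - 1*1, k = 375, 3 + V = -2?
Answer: 741/121 + 988*I*√7/121 ≈ 6.124 + 21.603*I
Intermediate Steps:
V = -5 (V = -3 - 2 = -5)
n = -6 (n = -5 - 1*1 = -5 - 1 = -6)
N = -247 (N = (-6 - 13)*13 = -19*13 = -247)
h = -3 + 4*I*√7 (h = -3 + √(-487 + 375) = -3 + √(-112) = -3 + 4*I*√7 ≈ -3.0 + 10.583*I)
N/h = -247/(-3 + 4*I*√7)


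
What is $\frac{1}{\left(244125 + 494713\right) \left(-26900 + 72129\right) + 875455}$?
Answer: $\frac{1}{33417779357} \approx 2.9924 \cdot 10^{-11}$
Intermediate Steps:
$\frac{1}{\left(244125 + 494713\right) \left(-26900 + 72129\right) + 875455} = \frac{1}{738838 \cdot 45229 + 875455} = \frac{1}{33416903902 + 875455} = \frac{1}{33417779357}$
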